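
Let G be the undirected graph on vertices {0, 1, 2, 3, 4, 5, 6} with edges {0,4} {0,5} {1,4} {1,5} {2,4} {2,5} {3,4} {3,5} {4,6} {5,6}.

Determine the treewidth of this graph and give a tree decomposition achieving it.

Treewidth 2.
One such decomposition:
Bags: B1 = {3, 4, 5}  B2 = {1, 4, 5}  B3 = {0, 4, 5}  B4 = {2, 4, 5}  B5 = {4, 5, 6}
Tree: B1–B2, B2–B3, B3–B4, B4–B5

Every bag has size at most 3, so the width is 3 − 1 = 2 and tw(G) ≤ 2. Since 4–3–5–1–4 is a cycle in G, G is not acyclic. Forests are exactly the graphs of treewidth ≤ 1, so tw(G) ≥ 2. The upper and lower bounds meet at 2, so that is the treewidth.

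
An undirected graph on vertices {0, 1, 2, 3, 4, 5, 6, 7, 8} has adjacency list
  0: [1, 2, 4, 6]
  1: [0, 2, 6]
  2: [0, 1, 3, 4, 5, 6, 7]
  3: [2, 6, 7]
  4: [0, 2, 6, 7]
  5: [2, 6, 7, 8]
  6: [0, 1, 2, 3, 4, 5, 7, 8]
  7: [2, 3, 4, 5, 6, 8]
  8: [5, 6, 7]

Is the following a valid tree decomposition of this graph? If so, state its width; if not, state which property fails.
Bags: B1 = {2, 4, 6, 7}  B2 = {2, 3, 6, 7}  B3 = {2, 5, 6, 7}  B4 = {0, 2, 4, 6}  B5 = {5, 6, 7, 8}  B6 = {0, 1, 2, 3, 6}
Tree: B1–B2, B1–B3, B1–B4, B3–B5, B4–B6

No — bags containing vertex 3 are not connected in the tree.

A tree decomposition must satisfy three properties: every vertex lies in some bag; for every edge, both endpoints lie together in some bag; and for every vertex, the bags containing it form a connected subtree. Here bags containing vertex 3 are not connected in the tree, so the decomposition is invalid.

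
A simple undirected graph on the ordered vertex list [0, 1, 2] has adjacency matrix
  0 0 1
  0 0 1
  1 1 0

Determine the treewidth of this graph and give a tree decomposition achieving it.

Treewidth 1.
One optimal decomposition is:
Bags: B1 = {1, 2}  B2 = {0, 2}
Tree: B1–B2

Every bag has size at most 2, so the width is 2 − 1 = 1 and tw(G) ≤ 1. Any graph with an edge has treewidth ≥ 1, and G has the edge 1–2. Combining the bounds, tw(G) = 1.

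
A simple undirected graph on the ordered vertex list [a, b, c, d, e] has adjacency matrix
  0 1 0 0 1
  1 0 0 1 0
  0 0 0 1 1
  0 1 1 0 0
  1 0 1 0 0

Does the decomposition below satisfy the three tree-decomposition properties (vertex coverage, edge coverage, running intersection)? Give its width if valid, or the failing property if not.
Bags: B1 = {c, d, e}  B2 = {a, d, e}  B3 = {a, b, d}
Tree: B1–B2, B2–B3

Yes; width 2.

Checking the three conditions: (i) the bags cover all of {a, b, c, d, e}; (ii) for each edge, some bag contains both endpoints; (iii) the bags containing any fixed vertex form a subtree. All hold, so the decomposition is valid with width 3 − 1 = 2.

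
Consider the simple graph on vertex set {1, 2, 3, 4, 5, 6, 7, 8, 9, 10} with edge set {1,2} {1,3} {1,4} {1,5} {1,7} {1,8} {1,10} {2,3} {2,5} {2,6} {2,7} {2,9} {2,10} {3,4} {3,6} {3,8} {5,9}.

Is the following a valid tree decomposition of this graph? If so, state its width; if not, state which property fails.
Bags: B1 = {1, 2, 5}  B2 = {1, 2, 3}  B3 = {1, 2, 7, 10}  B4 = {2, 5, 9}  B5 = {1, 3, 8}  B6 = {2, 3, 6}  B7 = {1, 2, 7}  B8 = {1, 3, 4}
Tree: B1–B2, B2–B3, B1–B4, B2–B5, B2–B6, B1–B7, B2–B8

No — bags containing vertex 7 are not connected in the tree.

A tree decomposition must satisfy three properties: every vertex lies in some bag; for every edge, both endpoints lie together in some bag; and for every vertex, the bags containing it form a connected subtree. Here bags containing vertex 7 are not connected in the tree, so the decomposition is invalid.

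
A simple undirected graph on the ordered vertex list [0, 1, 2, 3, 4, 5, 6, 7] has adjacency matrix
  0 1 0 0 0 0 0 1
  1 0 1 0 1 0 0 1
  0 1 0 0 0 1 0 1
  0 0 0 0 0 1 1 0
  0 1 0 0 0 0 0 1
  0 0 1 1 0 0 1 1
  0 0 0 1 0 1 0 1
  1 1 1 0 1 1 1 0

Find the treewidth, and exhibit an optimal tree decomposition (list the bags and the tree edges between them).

Treewidth 2.
One such decomposition:
Bags: B1 = {2, 5, 7}  B2 = {5, 6, 7}  B3 = {3, 5, 6}  B4 = {1, 2, 7}  B5 = {0, 1, 7}  B6 = {1, 4, 7}
Tree: B1–B2, B2–B3, B1–B4, B4–B5, B4–B6

The largest bag has 3 vertices, giving width 2; this decomposition certifies tw(G) ≤ 2. On the other hand G contains the 3-clique {3, 5, 6}. A clique must lie in a single bag of any decomposition, so no decomposition can have width below 2. Therefore the treewidth is 2.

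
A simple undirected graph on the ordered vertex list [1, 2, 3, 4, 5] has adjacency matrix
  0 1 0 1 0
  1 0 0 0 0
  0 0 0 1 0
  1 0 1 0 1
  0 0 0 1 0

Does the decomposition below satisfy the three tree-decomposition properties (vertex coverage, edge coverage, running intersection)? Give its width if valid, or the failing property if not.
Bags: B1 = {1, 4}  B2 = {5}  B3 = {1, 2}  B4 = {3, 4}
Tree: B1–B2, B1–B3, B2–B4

A tree decomposition must satisfy three properties: every vertex lies in some bag; for every edge, both endpoints lie together in some bag; and for every vertex, the bags containing it form a connected subtree. Here edge (4,5) lies in no bag, so the decomposition is invalid.

No — edge (4,5) lies in no bag.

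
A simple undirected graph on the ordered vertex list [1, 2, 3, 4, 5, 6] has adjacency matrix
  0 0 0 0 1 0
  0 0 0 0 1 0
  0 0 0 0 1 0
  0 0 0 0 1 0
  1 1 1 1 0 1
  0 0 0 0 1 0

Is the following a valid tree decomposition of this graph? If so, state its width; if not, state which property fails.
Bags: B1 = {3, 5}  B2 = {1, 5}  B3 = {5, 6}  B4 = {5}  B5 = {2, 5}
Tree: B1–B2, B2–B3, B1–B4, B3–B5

A tree decomposition must satisfy three properties: every vertex lies in some bag; for every edge, both endpoints lie together in some bag; and for every vertex, the bags containing it form a connected subtree. Here vertex 4 appears in no bag, so the decomposition is invalid.

No — vertex 4 appears in no bag.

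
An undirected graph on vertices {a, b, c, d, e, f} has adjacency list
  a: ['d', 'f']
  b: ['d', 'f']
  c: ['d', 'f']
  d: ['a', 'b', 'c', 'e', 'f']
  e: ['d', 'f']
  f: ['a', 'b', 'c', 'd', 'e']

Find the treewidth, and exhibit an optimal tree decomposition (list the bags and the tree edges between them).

The largest bag has 3 vertices, giving width 2; this decomposition certifies tw(G) ≤ 2. Conversely, {d, e, f} is a clique of size 3, and the vertices of any clique must share a bag in every tree decomposition; so some bag has ≥ 3 vertices and tw(G) ≥ 2. Hence tw(G) = 2 exactly.

Treewidth 2.
One optimal decomposition is:
Bags: B1 = {b, d, f}  B2 = {a, d, f}  B3 = {d, e, f}  B4 = {c, d, f}
Tree: B1–B2, B1–B3, B3–B4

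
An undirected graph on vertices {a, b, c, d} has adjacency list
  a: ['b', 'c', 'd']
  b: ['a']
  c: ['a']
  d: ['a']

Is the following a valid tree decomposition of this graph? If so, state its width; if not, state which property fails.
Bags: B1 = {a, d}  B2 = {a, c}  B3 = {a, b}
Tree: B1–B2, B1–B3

Every vertex of G appears in some bag (union = {a, b, c, d}); every edge is covered by a bag; and for each vertex v the set of bags containing v is connected in the bag tree. The decomposition is therefore valid. The largest bag has 2 vertices, so the width is 1.

Yes; width 1.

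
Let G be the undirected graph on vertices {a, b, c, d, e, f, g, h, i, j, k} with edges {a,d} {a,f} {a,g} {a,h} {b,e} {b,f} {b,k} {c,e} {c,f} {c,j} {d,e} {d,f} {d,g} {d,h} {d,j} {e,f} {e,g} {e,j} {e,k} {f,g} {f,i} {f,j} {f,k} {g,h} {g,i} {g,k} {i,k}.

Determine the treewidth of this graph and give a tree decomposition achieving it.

The largest bag has 4 vertices, giving width 3; this decomposition certifies tw(G) ≤ 3. Conversely, {a, d, g, h} is a clique of size 4, and the vertices of any clique must share a bag in every tree decomposition; so some bag has ≥ 4 vertices and tw(G) ≥ 3. The upper and lower bounds meet at 3, so that is the treewidth.

Treewidth 3.
Bags: B1 = {d, e, f, g}  B2 = {e, f, g, k}  B3 = {f, g, i, k}  B4 = {d, e, f, j}  B5 = {b, e, f, k}  B6 = {a, d, f, g}  B7 = {a, d, g, h}  B8 = {c, e, f, j}
Tree: B1–B2, B2–B3, B1–B4, B2–B5, B1–B6, B6–B7, B4–B8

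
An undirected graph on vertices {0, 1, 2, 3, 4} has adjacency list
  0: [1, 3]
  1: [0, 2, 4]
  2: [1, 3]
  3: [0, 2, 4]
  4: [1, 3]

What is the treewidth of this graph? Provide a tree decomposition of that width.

Each bag holds 3 vertices, so the decomposition has width 2, which upper-bounds the treewidth. Since 3–0–1–4–3 is a cycle in G, G is not acyclic. Forests are exactly the graphs of treewidth ≤ 1, so tw(G) ≥ 2. Hence tw(G) = 2 exactly.

Treewidth 2.
Bags: B1 = {0, 1, 3}  B2 = {1, 3, 4}  B3 = {1, 2, 3}
Tree: B1–B2, B2–B3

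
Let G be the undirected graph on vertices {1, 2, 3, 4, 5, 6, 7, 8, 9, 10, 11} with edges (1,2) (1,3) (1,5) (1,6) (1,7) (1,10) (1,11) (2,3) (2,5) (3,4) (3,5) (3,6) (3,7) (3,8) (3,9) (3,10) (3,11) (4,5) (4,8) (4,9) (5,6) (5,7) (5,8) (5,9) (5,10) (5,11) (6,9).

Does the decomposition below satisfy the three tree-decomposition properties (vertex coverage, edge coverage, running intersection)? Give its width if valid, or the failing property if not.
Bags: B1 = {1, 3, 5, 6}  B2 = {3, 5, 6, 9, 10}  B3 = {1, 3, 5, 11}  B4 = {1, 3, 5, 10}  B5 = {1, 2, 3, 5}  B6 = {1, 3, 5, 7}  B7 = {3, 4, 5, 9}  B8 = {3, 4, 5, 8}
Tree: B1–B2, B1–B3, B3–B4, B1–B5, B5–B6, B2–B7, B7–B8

A tree decomposition must satisfy three properties: every vertex lies in some bag; for every edge, both endpoints lie together in some bag; and for every vertex, the bags containing it form a connected subtree. Here bags containing vertex 10 are not connected in the tree, so the decomposition is invalid.

No — bags containing vertex 10 are not connected in the tree.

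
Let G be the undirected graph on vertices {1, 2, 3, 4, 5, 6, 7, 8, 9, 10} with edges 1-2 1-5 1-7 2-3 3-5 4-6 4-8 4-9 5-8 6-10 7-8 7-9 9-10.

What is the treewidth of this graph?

A width-2 tree decomposition is:
Bags: B1 = {6, 9, 10}  B2 = {4, 6, 9}  B3 = {4, 7, 9}  B4 = {4, 7, 8}  B5 = {1, 7, 8}  B6 = {1, 5, 8}  B7 = {1, 2, 5}  B8 = {2, 3, 5}
Tree: B1–B2, B2–B3, B3–B4, B4–B5, B5–B6, B6–B7, B7–B8
Each bag holds 3 vertices, so the decomposition has width 2, which upper-bounds the treewidth. For the lower bound, G contains the cycle 10–6–4–9–10, so G is not a forest; only forests have treewidth ≤ 1, hence tw(G) ≥ 2. The upper and lower bounds meet at 2, so that is the treewidth.

2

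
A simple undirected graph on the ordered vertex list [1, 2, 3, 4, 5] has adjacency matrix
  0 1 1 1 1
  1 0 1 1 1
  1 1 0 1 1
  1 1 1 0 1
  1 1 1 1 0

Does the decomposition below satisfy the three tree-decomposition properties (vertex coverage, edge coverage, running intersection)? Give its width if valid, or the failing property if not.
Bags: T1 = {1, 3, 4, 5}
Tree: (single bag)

A tree decomposition must satisfy three properties: every vertex lies in some bag; for every edge, both endpoints lie together in some bag; and for every vertex, the bags containing it form a connected subtree. Here vertex 2 appears in no bag, so the decomposition is invalid.

No — vertex 2 appears in no bag.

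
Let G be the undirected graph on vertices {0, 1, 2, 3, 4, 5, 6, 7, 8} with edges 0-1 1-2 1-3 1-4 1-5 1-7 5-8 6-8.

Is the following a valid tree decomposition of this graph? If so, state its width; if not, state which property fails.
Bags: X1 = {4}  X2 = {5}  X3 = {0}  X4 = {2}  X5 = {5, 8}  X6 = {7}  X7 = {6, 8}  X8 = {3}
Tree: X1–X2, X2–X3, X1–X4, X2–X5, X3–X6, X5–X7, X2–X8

A tree decomposition must satisfy three properties: every vertex lies in some bag; for every edge, both endpoints lie together in some bag; and for every vertex, the bags containing it form a connected subtree. Here vertex 1 appears in no bag, so the decomposition is invalid.

No — vertex 1 appears in no bag.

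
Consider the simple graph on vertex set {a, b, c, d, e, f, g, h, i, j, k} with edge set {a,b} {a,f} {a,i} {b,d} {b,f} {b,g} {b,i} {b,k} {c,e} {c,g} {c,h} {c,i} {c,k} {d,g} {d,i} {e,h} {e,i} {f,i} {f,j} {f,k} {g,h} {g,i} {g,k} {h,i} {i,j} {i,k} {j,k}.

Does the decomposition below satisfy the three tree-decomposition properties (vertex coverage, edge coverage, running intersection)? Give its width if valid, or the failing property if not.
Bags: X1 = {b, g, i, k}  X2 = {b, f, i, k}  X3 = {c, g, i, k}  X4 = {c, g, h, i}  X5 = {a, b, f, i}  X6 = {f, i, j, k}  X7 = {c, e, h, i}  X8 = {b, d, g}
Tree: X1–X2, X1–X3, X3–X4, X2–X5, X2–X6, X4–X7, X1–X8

No — edge (i,d) lies in no bag.

A tree decomposition must satisfy three properties: every vertex lies in some bag; for every edge, both endpoints lie together in some bag; and for every vertex, the bags containing it form a connected subtree. Here edge (i,d) lies in no bag, so the decomposition is invalid.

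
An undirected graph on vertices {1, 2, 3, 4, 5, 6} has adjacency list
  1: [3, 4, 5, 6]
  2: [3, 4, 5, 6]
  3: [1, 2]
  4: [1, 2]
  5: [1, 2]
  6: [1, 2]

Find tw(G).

2

A width-2 tree decomposition is:
Bags: B1 = {1, 2, 4}  B2 = {1, 2, 3}  B3 = {1, 2, 6}  B4 = {1, 2, 5}
Tree: B1–B2, B2–B3, B3–B4
Each bag holds 3 vertices, so the decomposition has width 2, which upper-bounds the treewidth. The edges 4–2–3–1–4 form a cycle, so G is not a tree and its treewidth is at least 2. Combining the bounds, tw(G) = 2.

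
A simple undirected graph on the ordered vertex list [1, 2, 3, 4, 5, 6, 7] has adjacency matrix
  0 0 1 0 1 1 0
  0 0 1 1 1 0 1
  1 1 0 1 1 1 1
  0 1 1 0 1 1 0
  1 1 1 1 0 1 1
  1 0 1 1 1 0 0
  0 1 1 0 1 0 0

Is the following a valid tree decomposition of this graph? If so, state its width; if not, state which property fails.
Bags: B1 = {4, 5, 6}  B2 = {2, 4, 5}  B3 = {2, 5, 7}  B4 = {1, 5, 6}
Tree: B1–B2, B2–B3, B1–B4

No — vertex 3 appears in no bag.

A tree decomposition must satisfy three properties: every vertex lies in some bag; for every edge, both endpoints lie together in some bag; and for every vertex, the bags containing it form a connected subtree. Here vertex 3 appears in no bag, so the decomposition is invalid.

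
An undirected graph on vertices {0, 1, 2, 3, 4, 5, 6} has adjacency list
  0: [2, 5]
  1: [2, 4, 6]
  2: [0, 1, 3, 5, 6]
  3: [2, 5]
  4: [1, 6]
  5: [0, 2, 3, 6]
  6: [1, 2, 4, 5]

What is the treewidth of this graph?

A width-2 tree decomposition is:
Bags: B1 = {2, 5, 6}  B2 = {1, 2, 6}  B3 = {1, 4, 6}  B4 = {0, 2, 5}  B5 = {2, 3, 5}
Tree: B1–B2, B2–B3, B1–B4, B4–B5
Every bag has size at most 3, so the width is 3 − 1 = 2 and tw(G) ≤ 2. Conversely, {1, 2, 6} is a clique of size 3, and the vertices of any clique must share a bag in every tree decomposition; so some bag has ≥ 3 vertices and tw(G) ≥ 2. Hence tw(G) = 2 exactly.

2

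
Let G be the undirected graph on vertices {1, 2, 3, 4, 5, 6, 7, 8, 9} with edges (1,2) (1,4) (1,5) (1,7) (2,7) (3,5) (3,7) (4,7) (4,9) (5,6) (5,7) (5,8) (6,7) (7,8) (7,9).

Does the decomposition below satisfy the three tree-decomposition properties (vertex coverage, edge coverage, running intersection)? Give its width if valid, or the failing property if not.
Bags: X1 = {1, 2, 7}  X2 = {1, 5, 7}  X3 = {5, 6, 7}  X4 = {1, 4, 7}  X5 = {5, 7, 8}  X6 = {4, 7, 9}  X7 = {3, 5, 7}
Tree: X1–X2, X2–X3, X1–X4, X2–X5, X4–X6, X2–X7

Every vertex of G appears in some bag (union = {1, 2, 3, 4, 5, 6, 7, 8, 9}); every edge is covered by a bag; and for each vertex v the set of bags containing v is connected in the bag tree. The decomposition is therefore valid. The largest bag has 3 vertices, so the width is 2.

Yes; width 2.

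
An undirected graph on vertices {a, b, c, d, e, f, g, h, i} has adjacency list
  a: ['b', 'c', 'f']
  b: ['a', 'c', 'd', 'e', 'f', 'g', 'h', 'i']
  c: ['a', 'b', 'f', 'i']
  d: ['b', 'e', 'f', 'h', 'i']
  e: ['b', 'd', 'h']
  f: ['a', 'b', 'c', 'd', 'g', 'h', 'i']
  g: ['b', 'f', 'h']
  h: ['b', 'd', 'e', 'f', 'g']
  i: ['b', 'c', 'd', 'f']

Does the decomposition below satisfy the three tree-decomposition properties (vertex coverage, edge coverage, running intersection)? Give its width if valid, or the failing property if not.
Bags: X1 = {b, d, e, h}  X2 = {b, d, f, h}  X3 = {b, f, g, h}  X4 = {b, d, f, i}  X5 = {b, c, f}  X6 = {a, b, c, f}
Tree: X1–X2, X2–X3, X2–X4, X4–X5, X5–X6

A tree decomposition must satisfy three properties: every vertex lies in some bag; for every edge, both endpoints lie together in some bag; and for every vertex, the bags containing it form a connected subtree. Here edge (i,c) lies in no bag, so the decomposition is invalid.

No — edge (i,c) lies in no bag.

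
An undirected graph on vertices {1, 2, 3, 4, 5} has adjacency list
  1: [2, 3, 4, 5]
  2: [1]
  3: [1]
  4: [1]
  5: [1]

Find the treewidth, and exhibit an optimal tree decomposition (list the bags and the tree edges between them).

Every bag has size at most 2, so the width is 2 − 1 = 1 and tw(G) ≤ 1. Since G has at least one edge (e.g. 1–5), it is not an edgeless graph, so tw(G) ≥ 1. Hence tw(G) = 1 exactly.

Treewidth 1.
One such decomposition:
Bags: B1 = {1, 5}  B2 = {1, 2}  B3 = {1, 4}  B4 = {1, 3}
Tree: B1–B2, B1–B3, B1–B4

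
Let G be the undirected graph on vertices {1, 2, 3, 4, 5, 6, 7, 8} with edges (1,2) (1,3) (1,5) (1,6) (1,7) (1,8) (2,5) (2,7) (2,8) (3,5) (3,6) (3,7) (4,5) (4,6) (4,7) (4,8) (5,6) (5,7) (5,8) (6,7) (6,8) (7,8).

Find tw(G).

A width-4 tree decomposition is:
Bags: B1 = {1, 5, 6, 7, 8}  B2 = {4, 5, 6, 7, 8}  B3 = {1, 2, 5, 7, 8}  B4 = {1, 3, 5, 6, 7}
Tree: B1–B2, B1–B3, B1–B4
Each bag holds 5 vertices, so the decomposition has width 4, which upper-bounds the treewidth. For the lower bound, the 5 vertices {1, 2, 5, 7, 8} are pairwise adjacent, and any tree decomposition puts a clique entirely inside one bag — forcing width ≥ 4. The upper and lower bounds meet at 4, so that is the treewidth.

4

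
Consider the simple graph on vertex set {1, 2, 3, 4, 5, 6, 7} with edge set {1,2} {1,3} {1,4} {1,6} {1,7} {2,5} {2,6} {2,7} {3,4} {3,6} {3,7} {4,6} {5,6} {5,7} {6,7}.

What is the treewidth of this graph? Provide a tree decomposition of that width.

Treewidth 3.
One such decomposition:
Bags: B1 = {1, 2, 6, 7}  B2 = {1, 3, 6, 7}  B3 = {2, 5, 6, 7}  B4 = {1, 3, 4, 6}
Tree: B1–B2, B1–B3, B2–B4

The largest bag has 4 vertices, giving width 3; this decomposition certifies tw(G) ≤ 3. Conversely, {1, 2, 6, 7} is a clique of size 4, and the vertices of any clique must share a bag in every tree decomposition; so some bag has ≥ 4 vertices and tw(G) ≥ 3. Combining the bounds, tw(G) = 3.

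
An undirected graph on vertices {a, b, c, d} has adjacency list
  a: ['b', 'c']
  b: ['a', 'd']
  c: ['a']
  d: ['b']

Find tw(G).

A width-1 tree decomposition is:
Bags: B1 = {a, c}  B2 = {a, b}  B3 = {b, d}
Tree: B1–B2, B2–B3
Each bag holds 2 vertices, so the decomposition has width 1, which upper-bounds the treewidth. G has an edge, so its treewidth is at least 1. The upper and lower bounds meet at 1, so that is the treewidth.

1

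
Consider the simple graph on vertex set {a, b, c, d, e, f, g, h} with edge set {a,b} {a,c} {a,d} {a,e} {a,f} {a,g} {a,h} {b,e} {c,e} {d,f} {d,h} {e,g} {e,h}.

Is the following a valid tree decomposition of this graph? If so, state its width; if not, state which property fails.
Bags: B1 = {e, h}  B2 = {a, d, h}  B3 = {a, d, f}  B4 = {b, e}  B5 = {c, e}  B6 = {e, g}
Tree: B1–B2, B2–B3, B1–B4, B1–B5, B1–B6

No — edge (a,e) lies in no bag.

A tree decomposition must satisfy three properties: every vertex lies in some bag; for every edge, both endpoints lie together in some bag; and for every vertex, the bags containing it form a connected subtree. Here edge (a,e) lies in no bag, so the decomposition is invalid.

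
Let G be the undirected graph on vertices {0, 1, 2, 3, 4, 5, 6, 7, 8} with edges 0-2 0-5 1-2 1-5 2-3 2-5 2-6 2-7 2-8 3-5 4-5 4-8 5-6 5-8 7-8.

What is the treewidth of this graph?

2

A width-2 tree decomposition is:
Bags: B1 = {2, 5, 8}  B2 = {1, 2, 5}  B3 = {4, 5, 8}  B4 = {0, 2, 5}  B5 = {2, 5, 6}  B6 = {2, 3, 5}  B7 = {2, 7, 8}
Tree: B1–B2, B1–B3, B1–B4, B1–B5, B2–B6, B1–B7
Every bag has size at most 3, so the width is 3 − 1 = 2 and tw(G) ≤ 2. For the lower bound, the 3 vertices {0, 2, 5} are pairwise adjacent, and any tree decomposition puts a clique entirely inside one bag — forcing width ≥ 2. Therefore the treewidth is 2.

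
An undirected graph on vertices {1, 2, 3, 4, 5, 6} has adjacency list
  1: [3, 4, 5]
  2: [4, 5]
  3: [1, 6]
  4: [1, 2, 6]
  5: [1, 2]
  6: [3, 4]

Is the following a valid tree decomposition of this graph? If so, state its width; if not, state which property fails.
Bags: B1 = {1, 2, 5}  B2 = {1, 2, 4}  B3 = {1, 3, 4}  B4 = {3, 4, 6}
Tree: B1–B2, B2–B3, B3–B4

Yes; width 2.

Every vertex of G appears in some bag (union = {1, 2, 3, 4, 5, 6}); every edge is covered by a bag; and for each vertex v the set of bags containing v is connected in the bag tree. The decomposition is therefore valid. The largest bag has 3 vertices, so the width is 2.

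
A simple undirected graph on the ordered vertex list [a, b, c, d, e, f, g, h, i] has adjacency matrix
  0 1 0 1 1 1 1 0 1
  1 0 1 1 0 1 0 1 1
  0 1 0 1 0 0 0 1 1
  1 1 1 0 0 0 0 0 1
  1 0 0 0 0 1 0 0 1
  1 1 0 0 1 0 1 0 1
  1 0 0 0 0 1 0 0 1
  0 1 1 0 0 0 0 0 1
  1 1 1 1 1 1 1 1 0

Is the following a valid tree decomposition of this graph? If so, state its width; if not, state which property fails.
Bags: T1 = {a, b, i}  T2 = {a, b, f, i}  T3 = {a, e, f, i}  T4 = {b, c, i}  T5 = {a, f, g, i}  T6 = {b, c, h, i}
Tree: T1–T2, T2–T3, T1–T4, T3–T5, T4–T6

A tree decomposition must satisfy three properties: every vertex lies in some bag; for every edge, both endpoints lie together in some bag; and for every vertex, the bags containing it form a connected subtree. Here vertex d appears in no bag, so the decomposition is invalid.

No — vertex d appears in no bag.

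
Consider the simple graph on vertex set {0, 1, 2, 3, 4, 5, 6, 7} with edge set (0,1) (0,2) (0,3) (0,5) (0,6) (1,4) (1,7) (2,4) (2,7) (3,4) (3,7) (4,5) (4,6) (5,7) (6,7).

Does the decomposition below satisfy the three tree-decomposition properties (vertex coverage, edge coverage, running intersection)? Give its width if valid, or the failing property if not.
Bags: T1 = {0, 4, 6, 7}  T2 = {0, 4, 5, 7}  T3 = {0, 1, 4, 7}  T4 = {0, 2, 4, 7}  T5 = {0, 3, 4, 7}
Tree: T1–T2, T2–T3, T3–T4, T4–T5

Vertex coverage: the bags together contain {0, 1, 2, 3, 4, 5, 6, 7}, the full vertex set. Edge coverage: each edge of G has both endpoints in at least one bag. Running intersection: for every vertex, the bags containing it form a connected subtree. All three properties hold, so this is a valid tree decomposition of width max|bag| − 1 = 3, and hence tw(G) ≤ 3.

Yes; width 3.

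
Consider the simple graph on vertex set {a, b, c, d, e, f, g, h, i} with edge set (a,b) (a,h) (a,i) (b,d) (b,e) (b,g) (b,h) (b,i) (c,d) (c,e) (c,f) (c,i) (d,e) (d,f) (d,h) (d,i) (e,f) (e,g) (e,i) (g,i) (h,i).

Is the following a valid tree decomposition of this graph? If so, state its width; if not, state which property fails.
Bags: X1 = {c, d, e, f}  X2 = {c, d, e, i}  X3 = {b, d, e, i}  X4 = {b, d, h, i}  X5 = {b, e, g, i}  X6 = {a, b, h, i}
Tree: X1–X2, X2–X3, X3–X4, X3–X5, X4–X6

Yes; width 3.

Checking the three conditions: (i) the bags cover all of {a, b, c, d, e, f, g, h, i}; (ii) for each edge, some bag contains both endpoints; (iii) the bags containing any fixed vertex form a subtree. All hold, so the decomposition is valid with width 4 − 1 = 3.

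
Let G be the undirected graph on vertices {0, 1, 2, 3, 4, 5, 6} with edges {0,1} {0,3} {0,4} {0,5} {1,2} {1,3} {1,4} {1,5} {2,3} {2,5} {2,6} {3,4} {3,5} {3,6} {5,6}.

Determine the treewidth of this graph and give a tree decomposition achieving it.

Treewidth 3.
Bags: B1 = {1, 2, 3, 5}  B2 = {0, 1, 3, 5}  B3 = {2, 3, 5, 6}  B4 = {0, 1, 3, 4}
Tree: B1–B2, B1–B3, B2–B4

The largest bag has 4 vertices, giving width 3; this decomposition certifies tw(G) ≤ 3. On the other hand G contains the 4-clique {0, 1, 3, 4}. A clique must lie in a single bag of any decomposition, so no decomposition can have width below 3. Combining the bounds, tw(G) = 3.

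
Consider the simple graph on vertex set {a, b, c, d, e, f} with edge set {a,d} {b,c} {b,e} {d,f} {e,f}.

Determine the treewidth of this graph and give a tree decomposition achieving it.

Every bag has size at most 2, so the width is 2 − 1 = 1 and tw(G) ≤ 1. Since G has at least one edge (e.g. a–d), it is not an edgeless graph, so tw(G) ≥ 1. Combining the bounds, tw(G) = 1.

Treewidth 1.
Bags: B1 = {a, d}  B2 = {d, f}  B3 = {e, f}  B4 = {b, e}  B5 = {b, c}
Tree: B1–B2, B2–B3, B3–B4, B4–B5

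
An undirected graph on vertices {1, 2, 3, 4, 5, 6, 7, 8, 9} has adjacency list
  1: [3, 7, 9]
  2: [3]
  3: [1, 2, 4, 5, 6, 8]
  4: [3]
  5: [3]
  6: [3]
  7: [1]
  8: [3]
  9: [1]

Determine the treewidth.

1

A width-1 tree decomposition is:
Bags: B1 = {1, 3}  B2 = {3, 6}  B3 = {3, 5}  B4 = {1, 9}  B5 = {3, 4}  B6 = {3, 8}  B7 = {2, 3}  B8 = {1, 7}
Tree: B1–B2, B2–B3, B1–B4, B3–B5, B1–B6, B1–B7, B4–B8
Each bag holds 2 vertices, so the decomposition has width 1, which upper-bounds the treewidth. G has an edge, so its treewidth is at least 1. The upper and lower bounds meet at 1, so that is the treewidth.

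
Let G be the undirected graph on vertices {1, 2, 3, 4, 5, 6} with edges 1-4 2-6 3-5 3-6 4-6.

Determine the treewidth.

A width-1 tree decomposition is:
Bags: B1 = {3, 6}  B2 = {3, 5}  B3 = {2, 6}  B4 = {4, 6}  B5 = {1, 4}
Tree: B1–B2, B1–B3, B1–B4, B4–B5
Every bag has size at most 2, so the width is 2 − 1 = 1 and tw(G) ≤ 1. Any graph with an edge has treewidth ≥ 1, and G has the edge 3–6. The upper and lower bounds meet at 1, so that is the treewidth.

1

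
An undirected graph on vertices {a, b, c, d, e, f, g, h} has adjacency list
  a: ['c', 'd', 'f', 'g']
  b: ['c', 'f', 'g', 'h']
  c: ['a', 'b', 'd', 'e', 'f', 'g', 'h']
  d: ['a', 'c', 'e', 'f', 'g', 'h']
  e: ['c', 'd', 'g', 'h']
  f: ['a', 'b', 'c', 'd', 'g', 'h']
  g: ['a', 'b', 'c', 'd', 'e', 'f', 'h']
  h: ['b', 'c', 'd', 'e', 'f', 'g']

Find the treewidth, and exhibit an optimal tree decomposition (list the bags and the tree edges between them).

Every bag has size at most 5, so the width is 5 − 1 = 4 and tw(G) ≤ 4. For the lower bound, the 5 vertices {c, d, e, g, h} are pairwise adjacent, and any tree decomposition puts a clique entirely inside one bag — forcing width ≥ 4. Therefore the treewidth is 4.

Treewidth 4.
One such decomposition:
Bags: B1 = {c, d, f, g, h}  B2 = {a, c, d, f, g}  B3 = {c, d, e, g, h}  B4 = {b, c, f, g, h}
Tree: B1–B2, B1–B3, B1–B4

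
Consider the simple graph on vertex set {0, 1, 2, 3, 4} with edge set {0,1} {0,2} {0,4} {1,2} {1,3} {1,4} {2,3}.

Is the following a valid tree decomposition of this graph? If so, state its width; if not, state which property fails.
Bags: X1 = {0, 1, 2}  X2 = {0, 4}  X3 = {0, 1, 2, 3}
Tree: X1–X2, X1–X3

A tree decomposition must satisfy three properties: every vertex lies in some bag; for every edge, both endpoints lie together in some bag; and for every vertex, the bags containing it form a connected subtree. Here edge (1,4) lies in no bag, so the decomposition is invalid.

No — edge (1,4) lies in no bag.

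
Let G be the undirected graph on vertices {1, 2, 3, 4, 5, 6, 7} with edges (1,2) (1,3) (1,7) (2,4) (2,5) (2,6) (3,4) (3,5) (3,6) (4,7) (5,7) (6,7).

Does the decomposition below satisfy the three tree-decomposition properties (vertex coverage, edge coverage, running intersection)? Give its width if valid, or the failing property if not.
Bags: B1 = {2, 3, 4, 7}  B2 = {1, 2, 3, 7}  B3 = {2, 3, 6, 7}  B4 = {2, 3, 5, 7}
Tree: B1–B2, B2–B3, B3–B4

Vertex coverage: the bags together contain {1, 2, 3, 4, 5, 6, 7}, the full vertex set. Edge coverage: each edge of G has both endpoints in at least one bag. Running intersection: for every vertex, the bags containing it form a connected subtree. All three properties hold, so this is a valid tree decomposition of width max|bag| − 1 = 3, and hence tw(G) ≤ 3.

Yes; width 3.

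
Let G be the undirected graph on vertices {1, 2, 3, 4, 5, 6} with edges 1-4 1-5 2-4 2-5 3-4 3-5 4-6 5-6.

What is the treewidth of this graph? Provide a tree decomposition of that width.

Every bag has size at most 3, so the width is 3 − 1 = 2 and tw(G) ≤ 2. For the lower bound, G contains the cycle 3–4–1–5–3, so G is not a forest; only forests have treewidth ≤ 1, hence tw(G) ≥ 2. The upper and lower bounds meet at 2, so that is the treewidth.

Treewidth 2.
One such decomposition:
Bags: B1 = {3, 4, 5}  B2 = {1, 4, 5}  B3 = {2, 4, 5}  B4 = {4, 5, 6}
Tree: B1–B2, B2–B3, B3–B4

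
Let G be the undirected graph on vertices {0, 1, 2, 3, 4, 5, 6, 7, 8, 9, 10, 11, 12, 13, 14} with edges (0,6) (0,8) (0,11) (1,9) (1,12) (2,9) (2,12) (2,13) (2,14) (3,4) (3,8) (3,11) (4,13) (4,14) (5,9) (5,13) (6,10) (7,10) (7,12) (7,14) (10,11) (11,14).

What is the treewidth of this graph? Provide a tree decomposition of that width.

Treewidth 3.
One optimal decomposition is:
Bags: B1 = {0, 3, 6, 8}  B2 = {0, 3, 6, 11}  B3 = {3, 6, 10, 11}  B4 = {3, 4, 10, 11}  B5 = {4, 10, 11, 14}  B6 = {4, 7, 10, 14}  B7 = {4, 7, 13, 14}  B8 = {2, 7, 13, 14}  B9 = {2, 7, 12, 13}  B10 = {2, 5, 12, 13}  B11 = {2, 5, 9, 12}  B12 = {1, 5, 9, 12}
Tree: B1–B2, B2–B3, B3–B4, B4–B5, B5–B6, B6–B7, B7–B8, B8–B9, B9–B10, B10–B11, B11–B12

Every bag has size at most 4, so the width is 4 − 1 = 3 and tw(G) ≤ 3. For the lower bound: the 4 vertex sets {0,6,8}, {3}, {11}, {4,7,10,14} are disjoint, each induces a connected subgraph, and every pair is joined by at least one edge of G. Contracting each set to a single vertex therefore yields K_{4} as a minor, and since treewidth is minor-monotone, tw(G) ≥ tw(K_{4}) = 3. Therefore the treewidth is 3.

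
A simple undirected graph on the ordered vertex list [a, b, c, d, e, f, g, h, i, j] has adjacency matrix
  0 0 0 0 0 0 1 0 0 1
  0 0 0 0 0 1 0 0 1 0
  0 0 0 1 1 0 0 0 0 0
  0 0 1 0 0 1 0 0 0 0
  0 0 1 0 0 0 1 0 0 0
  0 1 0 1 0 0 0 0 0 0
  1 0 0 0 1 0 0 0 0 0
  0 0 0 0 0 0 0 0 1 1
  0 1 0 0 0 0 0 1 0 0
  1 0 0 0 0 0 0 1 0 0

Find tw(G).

A width-2 tree decomposition is:
Bags: B1 = {b, h, i}  B2 = {b, h, j}  B3 = {a, b, j}  B4 = {a, b, g}  B5 = {b, e, g}  B6 = {b, c, e}  B7 = {b, c, d}  B8 = {b, d, f}
Tree: B1–B2, B2–B3, B3–B4, B4–B5, B5–B6, B6–B7, B7–B8
Every bag has size at most 3, so the width is 3 − 1 = 2 and tw(G) ≤ 2. Since b–i–h–j–a–g–e–c–d–f–b is a cycle in G, G is not acyclic. Forests are exactly the graphs of treewidth ≤ 1, so tw(G) ≥ 2. The upper and lower bounds meet at 2, so that is the treewidth.

2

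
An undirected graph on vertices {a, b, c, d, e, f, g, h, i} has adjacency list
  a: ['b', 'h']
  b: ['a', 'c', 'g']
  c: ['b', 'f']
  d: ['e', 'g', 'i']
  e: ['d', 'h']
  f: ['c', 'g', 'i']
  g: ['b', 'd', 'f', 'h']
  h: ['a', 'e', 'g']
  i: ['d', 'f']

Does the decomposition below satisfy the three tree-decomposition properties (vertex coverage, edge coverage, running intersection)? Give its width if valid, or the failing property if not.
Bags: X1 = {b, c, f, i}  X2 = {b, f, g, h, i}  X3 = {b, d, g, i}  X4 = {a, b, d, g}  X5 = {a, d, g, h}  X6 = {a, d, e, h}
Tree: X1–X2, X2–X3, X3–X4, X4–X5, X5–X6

No — bags containing vertex h are not connected in the tree.

A tree decomposition must satisfy three properties: every vertex lies in some bag; for every edge, both endpoints lie together in some bag; and for every vertex, the bags containing it form a connected subtree. Here bags containing vertex h are not connected in the tree, so the decomposition is invalid.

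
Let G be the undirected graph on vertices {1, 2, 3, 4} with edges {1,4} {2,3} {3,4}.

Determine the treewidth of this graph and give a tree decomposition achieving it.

Treewidth 1.
Bags: B1 = {1, 4}  B2 = {3, 4}  B3 = {2, 3}
Tree: B1–B2, B2–B3

Every bag has size at most 2, so the width is 2 − 1 = 1 and tw(G) ≤ 1. Any graph with an edge has treewidth ≥ 1, and G has the edge 1–4. Hence tw(G) = 1 exactly.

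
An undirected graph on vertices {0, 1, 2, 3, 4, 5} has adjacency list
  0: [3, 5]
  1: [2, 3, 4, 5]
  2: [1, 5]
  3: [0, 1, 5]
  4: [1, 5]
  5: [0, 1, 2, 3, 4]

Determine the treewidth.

2

A width-2 tree decomposition is:
Bags: B1 = {1, 4, 5}  B2 = {1, 2, 5}  B3 = {1, 3, 5}  B4 = {0, 3, 5}
Tree: B1–B2, B1–B3, B3–B4
The largest bag has 3 vertices, giving width 2; this decomposition certifies tw(G) ≤ 2. Conversely, {0, 3, 5} is a clique of size 3, and the vertices of any clique must share a bag in every tree decomposition; so some bag has ≥ 3 vertices and tw(G) ≥ 2. Therefore the treewidth is 2.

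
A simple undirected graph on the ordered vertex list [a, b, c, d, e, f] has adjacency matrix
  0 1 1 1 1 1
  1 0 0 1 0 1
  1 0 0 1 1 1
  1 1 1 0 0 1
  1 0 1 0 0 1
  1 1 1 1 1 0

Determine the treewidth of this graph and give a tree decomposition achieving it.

Treewidth 3.
One optimal decomposition is:
Bags: B1 = {a, c, e, f}  B2 = {a, c, d, f}  B3 = {a, b, d, f}
Tree: B1–B2, B2–B3

The largest bag has 4 vertices, giving width 3; this decomposition certifies tw(G) ≤ 3. Conversely, {a, c, d, f} is a clique of size 4, and the vertices of any clique must share a bag in every tree decomposition; so some bag has ≥ 4 vertices and tw(G) ≥ 3. The upper and lower bounds meet at 3, so that is the treewidth.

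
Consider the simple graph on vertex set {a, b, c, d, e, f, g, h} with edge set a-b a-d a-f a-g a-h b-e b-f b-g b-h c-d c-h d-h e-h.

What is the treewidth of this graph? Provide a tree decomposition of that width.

Treewidth 2.
One optimal decomposition is:
Bags: B1 = {a, b, h}  B2 = {a, d, h}  B3 = {a, b, f}  B4 = {a, b, g}  B5 = {c, d, h}  B6 = {b, e, h}
Tree: B1–B2, B1–B3, B1–B4, B2–B5, B1–B6

The largest bag has 3 vertices, giving width 2; this decomposition certifies tw(G) ≤ 2. For the lower bound, the 3 vertices {a, b, g} are pairwise adjacent, and any tree decomposition puts a clique entirely inside one bag — forcing width ≥ 2. Hence tw(G) = 2 exactly.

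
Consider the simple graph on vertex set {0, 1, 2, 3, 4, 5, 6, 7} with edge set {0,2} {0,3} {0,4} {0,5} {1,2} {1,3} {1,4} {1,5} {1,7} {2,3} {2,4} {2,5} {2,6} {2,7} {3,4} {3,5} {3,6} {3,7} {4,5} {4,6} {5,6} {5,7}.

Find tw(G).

A width-4 tree decomposition is:
Bags: B1 = {0, 2, 3, 4, 5}  B2 = {2, 3, 4, 5, 6}  B3 = {1, 2, 3, 4, 5}  B4 = {1, 2, 3, 5, 7}
Tree: B1–B2, B2–B3, B3–B4
Every bag has size at most 5, so the width is 5 − 1 = 4 and tw(G) ≤ 4. On the other hand G contains the 5-clique {0, 2, 3, 4, 5}. A clique must lie in a single bag of any decomposition, so no decomposition can have width below 4. Therefore the treewidth is 4.

4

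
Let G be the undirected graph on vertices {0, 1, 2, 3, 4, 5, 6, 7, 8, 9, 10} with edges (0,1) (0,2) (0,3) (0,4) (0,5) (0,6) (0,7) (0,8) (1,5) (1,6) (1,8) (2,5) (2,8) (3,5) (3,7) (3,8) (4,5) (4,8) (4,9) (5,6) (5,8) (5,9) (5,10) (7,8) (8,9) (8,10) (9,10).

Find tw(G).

A width-3 tree decomposition is:
Bags: B1 = {0, 1, 5, 8}  B2 = {0, 2, 5, 8}  B3 = {0, 3, 5, 8}  B4 = {0, 1, 5, 6}  B5 = {0, 4, 5, 8}  B6 = {0, 3, 7, 8}  B7 = {4, 5, 8, 9}  B8 = {5, 8, 9, 10}
Tree: B1–B2, B2–B3, B1–B4, B1–B5, B3–B6, B5–B7, B7–B8
Every bag has size at most 4, so the width is 4 − 1 = 3 and tw(G) ≤ 3. For the lower bound, the 4 vertices {0, 1, 5, 8} are pairwise adjacent, and any tree decomposition puts a clique entirely inside one bag — forcing width ≥ 3. The upper and lower bounds meet at 3, so that is the treewidth.

3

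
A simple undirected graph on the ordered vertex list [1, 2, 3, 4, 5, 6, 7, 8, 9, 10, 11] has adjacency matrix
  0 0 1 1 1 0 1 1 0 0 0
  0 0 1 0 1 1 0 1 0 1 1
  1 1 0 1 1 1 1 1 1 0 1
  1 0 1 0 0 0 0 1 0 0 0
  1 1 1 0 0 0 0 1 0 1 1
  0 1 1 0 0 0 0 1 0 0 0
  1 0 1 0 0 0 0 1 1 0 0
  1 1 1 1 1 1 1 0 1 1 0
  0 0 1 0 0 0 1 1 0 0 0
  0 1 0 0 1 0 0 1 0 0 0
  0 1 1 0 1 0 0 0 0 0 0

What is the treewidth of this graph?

3

A width-3 tree decomposition is:
Bags: B1 = {2, 3, 5, 8}  B2 = {2, 3, 5, 11}  B3 = {1, 3, 5, 8}  B4 = {1, 3, 4, 8}  B5 = {1, 3, 7, 8}  B6 = {2, 3, 6, 8}  B7 = {2, 5, 8, 10}  B8 = {3, 7, 8, 9}
Tree: B1–B2, B1–B3, B3–B4, B3–B5, B1–B6, B1–B7, B5–B8
Every bag has size at most 4, so the width is 4 − 1 = 3 and tw(G) ≤ 3. For the lower bound, the 4 vertices {2, 5, 8, 10} are pairwise adjacent, and any tree decomposition puts a clique entirely inside one bag — forcing width ≥ 3. Therefore the treewidth is 3.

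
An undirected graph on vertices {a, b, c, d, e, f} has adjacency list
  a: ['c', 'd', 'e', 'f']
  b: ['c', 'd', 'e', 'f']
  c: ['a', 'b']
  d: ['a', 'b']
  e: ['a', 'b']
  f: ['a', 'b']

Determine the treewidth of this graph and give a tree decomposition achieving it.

The largest bag has 3 vertices, giving width 2; this decomposition certifies tw(G) ≤ 2. Since a–f–b–e–a is a cycle in G, G is not acyclic. Forests are exactly the graphs of treewidth ≤ 1, so tw(G) ≥ 2. The upper and lower bounds meet at 2, so that is the treewidth.

Treewidth 2.
One such decomposition:
Bags: B1 = {a, b, f}  B2 = {a, b, e}  B3 = {a, b, c}  B4 = {a, b, d}
Tree: B1–B2, B2–B3, B3–B4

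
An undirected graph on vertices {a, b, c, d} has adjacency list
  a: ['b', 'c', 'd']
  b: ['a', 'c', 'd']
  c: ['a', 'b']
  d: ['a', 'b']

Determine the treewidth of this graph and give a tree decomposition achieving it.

Every bag has size at most 3, so the width is 3 − 1 = 2 and tw(G) ≤ 2. For the lower bound, the 3 vertices {a, b, d} are pairwise adjacent, and any tree decomposition puts a clique entirely inside one bag — forcing width ≥ 2. Combining the bounds, tw(G) = 2.

Treewidth 2.
One such decomposition:
Bags: B1 = {a, b, d}  B2 = {a, b, c}
Tree: B1–B2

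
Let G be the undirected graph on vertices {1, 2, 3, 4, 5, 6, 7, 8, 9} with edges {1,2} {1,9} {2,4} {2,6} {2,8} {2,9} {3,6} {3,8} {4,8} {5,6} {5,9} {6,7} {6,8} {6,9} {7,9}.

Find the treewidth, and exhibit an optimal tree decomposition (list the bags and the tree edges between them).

Each bag holds 3 vertices, so the decomposition has width 2, which upper-bounds the treewidth. Conversely, {1, 2, 9} is a clique of size 3, and the vertices of any clique must share a bag in every tree decomposition; so some bag has ≥ 3 vertices and tw(G) ≥ 2. The upper and lower bounds meet at 2, so that is the treewidth.

Treewidth 2.
One optimal decomposition is:
Bags: B1 = {6, 7, 9}  B2 = {2, 6, 9}  B3 = {1, 2, 9}  B4 = {2, 6, 8}  B5 = {5, 6, 9}  B6 = {2, 4, 8}  B7 = {3, 6, 8}
Tree: B1–B2, B2–B3, B2–B4, B2–B5, B4–B6, B4–B7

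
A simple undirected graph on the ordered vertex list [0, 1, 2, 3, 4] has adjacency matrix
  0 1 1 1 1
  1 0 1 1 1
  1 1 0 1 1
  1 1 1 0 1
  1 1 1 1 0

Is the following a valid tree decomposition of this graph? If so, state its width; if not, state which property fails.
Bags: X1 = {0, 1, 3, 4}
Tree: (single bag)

A tree decomposition must satisfy three properties: every vertex lies in some bag; for every edge, both endpoints lie together in some bag; and for every vertex, the bags containing it form a connected subtree. Here vertex 2 appears in no bag, so the decomposition is invalid.

No — vertex 2 appears in no bag.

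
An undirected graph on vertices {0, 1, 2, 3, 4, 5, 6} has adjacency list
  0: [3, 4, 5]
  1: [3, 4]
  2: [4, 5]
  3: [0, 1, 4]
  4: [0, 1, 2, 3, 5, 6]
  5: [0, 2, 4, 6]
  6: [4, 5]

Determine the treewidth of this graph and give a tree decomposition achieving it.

The largest bag has 3 vertices, giving width 2; this decomposition certifies tw(G) ≤ 2. On the other hand G contains the 3-clique {1, 3, 4}. A clique must lie in a single bag of any decomposition, so no decomposition can have width below 2. Therefore the treewidth is 2.

Treewidth 2.
Bags: B1 = {0, 4, 5}  B2 = {4, 5, 6}  B3 = {0, 3, 4}  B4 = {2, 4, 5}  B5 = {1, 3, 4}
Tree: B1–B2, B1–B3, B2–B4, B3–B5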